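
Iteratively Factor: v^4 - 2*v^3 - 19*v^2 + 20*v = (v - 5)*(v^3 + 3*v^2 - 4*v) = (v - 5)*(v + 4)*(v^2 - v) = v*(v - 5)*(v + 4)*(v - 1)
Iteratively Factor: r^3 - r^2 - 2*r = (r + 1)*(r^2 - 2*r) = (r - 2)*(r + 1)*(r)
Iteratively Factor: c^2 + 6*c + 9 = (c + 3)*(c + 3)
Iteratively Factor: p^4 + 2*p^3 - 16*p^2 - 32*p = (p + 2)*(p^3 - 16*p) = (p + 2)*(p + 4)*(p^2 - 4*p) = p*(p + 2)*(p + 4)*(p - 4)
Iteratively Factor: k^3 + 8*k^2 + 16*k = (k + 4)*(k^2 + 4*k) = (k + 4)^2*(k)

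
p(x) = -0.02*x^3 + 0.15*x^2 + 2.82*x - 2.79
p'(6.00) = 2.46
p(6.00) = 15.21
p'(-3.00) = 1.38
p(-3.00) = -9.36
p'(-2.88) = 1.46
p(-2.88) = -9.19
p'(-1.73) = 2.12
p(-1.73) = -7.12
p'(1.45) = 3.13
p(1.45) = 1.55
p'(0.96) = 3.05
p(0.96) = 0.04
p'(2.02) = 3.18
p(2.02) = 3.35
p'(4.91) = 2.85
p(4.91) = 12.30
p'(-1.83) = 2.07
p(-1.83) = -7.33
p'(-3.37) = 1.13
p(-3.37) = -9.82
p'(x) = -0.06*x^2 + 0.3*x + 2.82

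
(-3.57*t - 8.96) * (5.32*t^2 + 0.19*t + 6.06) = -18.9924*t^3 - 48.3455*t^2 - 23.3366*t - 54.2976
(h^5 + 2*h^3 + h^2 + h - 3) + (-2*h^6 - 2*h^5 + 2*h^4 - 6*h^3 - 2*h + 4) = -2*h^6 - h^5 + 2*h^4 - 4*h^3 + h^2 - h + 1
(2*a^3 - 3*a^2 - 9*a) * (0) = 0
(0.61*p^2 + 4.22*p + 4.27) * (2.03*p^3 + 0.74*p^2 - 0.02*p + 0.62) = 1.2383*p^5 + 9.018*p^4 + 11.7787*p^3 + 3.4536*p^2 + 2.531*p + 2.6474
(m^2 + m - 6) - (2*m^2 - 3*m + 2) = -m^2 + 4*m - 8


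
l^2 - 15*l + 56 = (l - 8)*(l - 7)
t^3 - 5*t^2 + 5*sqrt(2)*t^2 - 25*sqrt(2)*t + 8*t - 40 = (t - 5)*(t + sqrt(2))*(t + 4*sqrt(2))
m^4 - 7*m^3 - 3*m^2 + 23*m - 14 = (m - 7)*(m - 1)^2*(m + 2)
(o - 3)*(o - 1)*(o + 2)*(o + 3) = o^4 + o^3 - 11*o^2 - 9*o + 18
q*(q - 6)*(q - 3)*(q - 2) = q^4 - 11*q^3 + 36*q^2 - 36*q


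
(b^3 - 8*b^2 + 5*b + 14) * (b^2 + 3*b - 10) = b^5 - 5*b^4 - 29*b^3 + 109*b^2 - 8*b - 140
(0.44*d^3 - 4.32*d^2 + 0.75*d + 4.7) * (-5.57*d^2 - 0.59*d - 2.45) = -2.4508*d^5 + 23.8028*d^4 - 2.7067*d^3 - 16.0375*d^2 - 4.6105*d - 11.515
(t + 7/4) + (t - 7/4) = 2*t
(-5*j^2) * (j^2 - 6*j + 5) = -5*j^4 + 30*j^3 - 25*j^2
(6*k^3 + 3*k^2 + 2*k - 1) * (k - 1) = 6*k^4 - 3*k^3 - k^2 - 3*k + 1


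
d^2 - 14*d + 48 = (d - 8)*(d - 6)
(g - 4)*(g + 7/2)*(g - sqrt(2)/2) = g^3 - sqrt(2)*g^2/2 - g^2/2 - 14*g + sqrt(2)*g/4 + 7*sqrt(2)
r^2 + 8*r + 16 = (r + 4)^2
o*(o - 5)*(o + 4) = o^3 - o^2 - 20*o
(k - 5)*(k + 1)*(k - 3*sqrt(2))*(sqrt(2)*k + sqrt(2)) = sqrt(2)*k^4 - 6*k^3 - 3*sqrt(2)*k^3 - 9*sqrt(2)*k^2 + 18*k^2 - 5*sqrt(2)*k + 54*k + 30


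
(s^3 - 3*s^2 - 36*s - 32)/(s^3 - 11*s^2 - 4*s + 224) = (s + 1)/(s - 7)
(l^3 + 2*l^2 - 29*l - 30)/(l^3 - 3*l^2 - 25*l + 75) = (l^2 + 7*l + 6)/(l^2 + 2*l - 15)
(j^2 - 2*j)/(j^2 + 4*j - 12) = j/(j + 6)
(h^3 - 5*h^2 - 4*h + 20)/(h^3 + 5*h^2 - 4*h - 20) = (h - 5)/(h + 5)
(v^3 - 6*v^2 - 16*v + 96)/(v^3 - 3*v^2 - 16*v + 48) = (v - 6)/(v - 3)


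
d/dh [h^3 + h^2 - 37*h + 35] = 3*h^2 + 2*h - 37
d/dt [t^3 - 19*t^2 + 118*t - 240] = 3*t^2 - 38*t + 118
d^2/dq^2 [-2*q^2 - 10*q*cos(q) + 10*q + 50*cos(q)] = 10*q*cos(q) + 20*sin(q) - 50*cos(q) - 4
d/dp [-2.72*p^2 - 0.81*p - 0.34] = -5.44*p - 0.81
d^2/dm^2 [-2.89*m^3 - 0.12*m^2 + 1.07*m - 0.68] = -17.34*m - 0.24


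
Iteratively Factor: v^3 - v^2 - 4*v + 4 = (v - 1)*(v^2 - 4) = (v - 1)*(v + 2)*(v - 2)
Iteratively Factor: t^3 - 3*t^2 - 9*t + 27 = (t + 3)*(t^2 - 6*t + 9) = (t - 3)*(t + 3)*(t - 3)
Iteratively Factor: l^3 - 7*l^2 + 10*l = (l)*(l^2 - 7*l + 10) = l*(l - 5)*(l - 2)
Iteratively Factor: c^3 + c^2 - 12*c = (c - 3)*(c^2 + 4*c) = (c - 3)*(c + 4)*(c)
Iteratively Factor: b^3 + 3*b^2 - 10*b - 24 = (b + 2)*(b^2 + b - 12) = (b + 2)*(b + 4)*(b - 3)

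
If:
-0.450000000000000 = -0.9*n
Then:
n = 0.50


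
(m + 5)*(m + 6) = m^2 + 11*m + 30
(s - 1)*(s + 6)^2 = s^3 + 11*s^2 + 24*s - 36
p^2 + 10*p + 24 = (p + 4)*(p + 6)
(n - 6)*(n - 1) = n^2 - 7*n + 6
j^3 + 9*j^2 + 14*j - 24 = (j - 1)*(j + 4)*(j + 6)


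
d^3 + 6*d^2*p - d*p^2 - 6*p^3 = (d - p)*(d + p)*(d + 6*p)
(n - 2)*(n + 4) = n^2 + 2*n - 8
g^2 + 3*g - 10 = (g - 2)*(g + 5)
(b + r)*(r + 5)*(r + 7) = b*r^2 + 12*b*r + 35*b + r^3 + 12*r^2 + 35*r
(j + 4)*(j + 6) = j^2 + 10*j + 24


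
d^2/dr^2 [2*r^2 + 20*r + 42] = 4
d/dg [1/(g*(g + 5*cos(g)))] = (5*g*sin(g) - 2*g - 5*cos(g))/(g^2*(g + 5*cos(g))^2)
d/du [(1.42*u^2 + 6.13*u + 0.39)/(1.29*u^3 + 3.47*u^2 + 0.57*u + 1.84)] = (-1.8318*u^4 - 15.8154*u^3 - 21.971*u^2 + 2.519*u + 11.0569)/(1.6641*u^6 + 8.9526*u^5 + 13.5115*u^4 + 8.703*u^3 + 13.0945*u^2 + 2.0976*u + 3.3856)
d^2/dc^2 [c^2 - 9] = 2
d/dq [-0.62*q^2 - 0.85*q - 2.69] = -1.24*q - 0.85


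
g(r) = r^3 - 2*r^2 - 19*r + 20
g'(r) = 3*r^2 - 4*r - 19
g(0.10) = 18.08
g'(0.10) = -19.37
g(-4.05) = -2.29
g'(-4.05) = 46.41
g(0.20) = 16.13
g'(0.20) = -19.68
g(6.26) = 68.00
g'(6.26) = 73.52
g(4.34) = -18.38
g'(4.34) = 20.15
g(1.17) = -3.37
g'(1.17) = -19.57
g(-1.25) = 38.67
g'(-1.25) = -9.31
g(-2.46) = 39.75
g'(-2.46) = 8.99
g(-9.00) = -700.00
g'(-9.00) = 260.00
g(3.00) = -28.00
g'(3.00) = -4.00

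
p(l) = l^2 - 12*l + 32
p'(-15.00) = -42.00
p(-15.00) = 437.00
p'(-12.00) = -36.00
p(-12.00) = 320.00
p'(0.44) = -11.12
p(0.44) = 26.91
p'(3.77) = -4.46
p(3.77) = 0.97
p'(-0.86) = -13.72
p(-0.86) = 43.06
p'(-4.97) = -21.94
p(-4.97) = 116.34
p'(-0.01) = -12.02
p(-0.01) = 32.12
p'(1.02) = -9.96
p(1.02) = 20.80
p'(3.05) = -5.90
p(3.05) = 4.70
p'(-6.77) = -25.54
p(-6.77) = 159.07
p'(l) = 2*l - 12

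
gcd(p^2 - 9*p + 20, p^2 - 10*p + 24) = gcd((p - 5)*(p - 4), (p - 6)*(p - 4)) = p - 4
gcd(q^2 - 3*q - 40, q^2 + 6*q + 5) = q + 5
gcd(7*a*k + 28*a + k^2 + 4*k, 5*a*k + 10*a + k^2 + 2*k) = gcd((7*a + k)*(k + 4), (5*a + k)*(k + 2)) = 1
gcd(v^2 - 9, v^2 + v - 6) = v + 3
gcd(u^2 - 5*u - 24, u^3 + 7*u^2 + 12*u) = u + 3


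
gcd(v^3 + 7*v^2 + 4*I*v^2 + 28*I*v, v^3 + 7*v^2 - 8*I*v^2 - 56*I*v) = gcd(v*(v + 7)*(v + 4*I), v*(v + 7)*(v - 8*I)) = v^2 + 7*v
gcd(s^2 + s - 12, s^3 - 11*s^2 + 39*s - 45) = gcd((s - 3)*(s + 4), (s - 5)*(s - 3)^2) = s - 3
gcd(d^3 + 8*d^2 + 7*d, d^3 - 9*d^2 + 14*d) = d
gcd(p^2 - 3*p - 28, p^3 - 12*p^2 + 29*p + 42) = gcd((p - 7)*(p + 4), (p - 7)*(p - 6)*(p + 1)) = p - 7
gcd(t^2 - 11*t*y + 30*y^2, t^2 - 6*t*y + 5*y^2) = -t + 5*y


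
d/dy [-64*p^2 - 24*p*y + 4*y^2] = -24*p + 8*y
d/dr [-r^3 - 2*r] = -3*r^2 - 2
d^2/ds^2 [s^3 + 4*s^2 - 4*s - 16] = 6*s + 8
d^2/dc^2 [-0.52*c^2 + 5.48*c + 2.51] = -1.04000000000000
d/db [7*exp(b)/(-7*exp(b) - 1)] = -7*exp(b)/(7*exp(b) + 1)^2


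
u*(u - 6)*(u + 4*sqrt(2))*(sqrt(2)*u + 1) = sqrt(2)*u^4 - 6*sqrt(2)*u^3 + 9*u^3 - 54*u^2 + 4*sqrt(2)*u^2 - 24*sqrt(2)*u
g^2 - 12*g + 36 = (g - 6)^2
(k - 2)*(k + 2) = k^2 - 4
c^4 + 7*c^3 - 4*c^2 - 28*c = c*(c - 2)*(c + 2)*(c + 7)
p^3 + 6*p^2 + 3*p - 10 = (p - 1)*(p + 2)*(p + 5)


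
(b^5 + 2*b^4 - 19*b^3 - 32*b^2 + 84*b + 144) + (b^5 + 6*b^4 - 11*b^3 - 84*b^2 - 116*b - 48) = 2*b^5 + 8*b^4 - 30*b^3 - 116*b^2 - 32*b + 96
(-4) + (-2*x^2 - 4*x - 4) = -2*x^2 - 4*x - 8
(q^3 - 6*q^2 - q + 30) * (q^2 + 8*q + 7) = q^5 + 2*q^4 - 42*q^3 - 20*q^2 + 233*q + 210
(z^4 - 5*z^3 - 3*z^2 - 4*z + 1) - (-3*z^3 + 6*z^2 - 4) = z^4 - 2*z^3 - 9*z^2 - 4*z + 5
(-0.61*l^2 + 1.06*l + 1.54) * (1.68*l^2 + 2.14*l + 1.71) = -1.0248*l^4 + 0.4754*l^3 + 3.8125*l^2 + 5.1082*l + 2.6334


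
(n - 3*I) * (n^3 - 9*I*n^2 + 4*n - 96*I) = n^4 - 12*I*n^3 - 23*n^2 - 108*I*n - 288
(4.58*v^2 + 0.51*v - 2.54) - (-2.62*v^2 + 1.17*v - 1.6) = 7.2*v^2 - 0.66*v - 0.94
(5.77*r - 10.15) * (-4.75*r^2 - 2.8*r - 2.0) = -27.4075*r^3 + 32.0565*r^2 + 16.88*r + 20.3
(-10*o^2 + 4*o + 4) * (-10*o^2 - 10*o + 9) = 100*o^4 + 60*o^3 - 170*o^2 - 4*o + 36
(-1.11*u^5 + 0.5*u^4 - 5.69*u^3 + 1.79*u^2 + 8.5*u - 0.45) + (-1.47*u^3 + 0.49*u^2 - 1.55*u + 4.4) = -1.11*u^5 + 0.5*u^4 - 7.16*u^3 + 2.28*u^2 + 6.95*u + 3.95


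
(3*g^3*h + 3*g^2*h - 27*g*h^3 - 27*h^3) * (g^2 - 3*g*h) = 3*g^5*h - 9*g^4*h^2 + 3*g^4*h - 27*g^3*h^3 - 9*g^3*h^2 + 81*g^2*h^4 - 27*g^2*h^3 + 81*g*h^4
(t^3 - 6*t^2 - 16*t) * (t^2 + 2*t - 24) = t^5 - 4*t^4 - 52*t^3 + 112*t^2 + 384*t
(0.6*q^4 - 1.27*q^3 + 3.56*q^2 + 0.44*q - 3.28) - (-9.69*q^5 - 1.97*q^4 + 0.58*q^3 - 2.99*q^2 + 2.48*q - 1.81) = 9.69*q^5 + 2.57*q^4 - 1.85*q^3 + 6.55*q^2 - 2.04*q - 1.47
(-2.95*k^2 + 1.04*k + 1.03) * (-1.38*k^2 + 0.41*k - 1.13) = 4.071*k^4 - 2.6447*k^3 + 2.3385*k^2 - 0.7529*k - 1.1639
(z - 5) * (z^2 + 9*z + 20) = z^3 + 4*z^2 - 25*z - 100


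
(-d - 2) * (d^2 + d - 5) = -d^3 - 3*d^2 + 3*d + 10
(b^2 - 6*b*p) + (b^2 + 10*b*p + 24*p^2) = 2*b^2 + 4*b*p + 24*p^2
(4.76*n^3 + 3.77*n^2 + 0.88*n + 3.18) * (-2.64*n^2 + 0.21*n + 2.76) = -12.5664*n^5 - 8.9532*n^4 + 11.6061*n^3 + 2.1948*n^2 + 3.0966*n + 8.7768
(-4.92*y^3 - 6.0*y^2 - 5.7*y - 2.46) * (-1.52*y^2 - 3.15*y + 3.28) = 7.4784*y^5 + 24.618*y^4 + 11.4264*y^3 + 2.0142*y^2 - 10.947*y - 8.0688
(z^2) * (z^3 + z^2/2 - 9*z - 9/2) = z^5 + z^4/2 - 9*z^3 - 9*z^2/2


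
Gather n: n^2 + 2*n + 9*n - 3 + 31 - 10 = n^2 + 11*n + 18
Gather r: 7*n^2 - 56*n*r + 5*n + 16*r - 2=7*n^2 + 5*n + r*(16 - 56*n) - 2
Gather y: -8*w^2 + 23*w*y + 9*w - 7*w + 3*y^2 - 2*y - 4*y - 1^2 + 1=-8*w^2 + 2*w + 3*y^2 + y*(23*w - 6)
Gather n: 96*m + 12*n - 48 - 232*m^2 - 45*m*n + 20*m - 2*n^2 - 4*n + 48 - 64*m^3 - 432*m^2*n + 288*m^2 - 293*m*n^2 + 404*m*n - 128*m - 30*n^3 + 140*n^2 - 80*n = -64*m^3 + 56*m^2 - 12*m - 30*n^3 + n^2*(138 - 293*m) + n*(-432*m^2 + 359*m - 72)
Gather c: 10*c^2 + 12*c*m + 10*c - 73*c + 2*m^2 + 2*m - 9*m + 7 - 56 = 10*c^2 + c*(12*m - 63) + 2*m^2 - 7*m - 49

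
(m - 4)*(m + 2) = m^2 - 2*m - 8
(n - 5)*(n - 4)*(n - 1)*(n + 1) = n^4 - 9*n^3 + 19*n^2 + 9*n - 20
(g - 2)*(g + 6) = g^2 + 4*g - 12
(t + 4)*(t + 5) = t^2 + 9*t + 20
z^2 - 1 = (z - 1)*(z + 1)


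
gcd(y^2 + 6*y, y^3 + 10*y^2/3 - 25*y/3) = y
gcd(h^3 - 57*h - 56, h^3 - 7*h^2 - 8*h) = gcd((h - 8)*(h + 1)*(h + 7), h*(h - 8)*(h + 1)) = h^2 - 7*h - 8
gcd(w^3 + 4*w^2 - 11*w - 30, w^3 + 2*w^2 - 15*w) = w^2 + 2*w - 15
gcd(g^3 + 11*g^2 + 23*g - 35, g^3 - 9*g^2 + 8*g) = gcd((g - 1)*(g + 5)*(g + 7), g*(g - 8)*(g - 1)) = g - 1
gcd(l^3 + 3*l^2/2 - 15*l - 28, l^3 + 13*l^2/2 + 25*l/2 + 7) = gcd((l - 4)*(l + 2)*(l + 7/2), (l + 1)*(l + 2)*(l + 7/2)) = l^2 + 11*l/2 + 7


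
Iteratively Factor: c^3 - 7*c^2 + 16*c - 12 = (c - 2)*(c^2 - 5*c + 6) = (c - 2)^2*(c - 3)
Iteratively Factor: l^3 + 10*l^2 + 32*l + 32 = (l + 4)*(l^2 + 6*l + 8) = (l + 4)^2*(l + 2)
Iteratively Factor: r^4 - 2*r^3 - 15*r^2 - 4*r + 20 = (r + 2)*(r^3 - 4*r^2 - 7*r + 10) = (r - 5)*(r + 2)*(r^2 + r - 2) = (r - 5)*(r + 2)^2*(r - 1)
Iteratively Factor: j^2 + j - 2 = (j - 1)*(j + 2)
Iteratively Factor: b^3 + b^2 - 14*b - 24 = (b + 3)*(b^2 - 2*b - 8) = (b + 2)*(b + 3)*(b - 4)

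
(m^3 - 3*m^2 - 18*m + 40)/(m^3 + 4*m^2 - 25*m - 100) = (m - 2)/(m + 5)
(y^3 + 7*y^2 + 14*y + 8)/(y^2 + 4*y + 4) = (y^2 + 5*y + 4)/(y + 2)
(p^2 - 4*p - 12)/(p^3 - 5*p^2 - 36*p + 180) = (p + 2)/(p^2 + p - 30)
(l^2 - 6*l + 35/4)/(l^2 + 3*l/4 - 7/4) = (4*l^2 - 24*l + 35)/(4*l^2 + 3*l - 7)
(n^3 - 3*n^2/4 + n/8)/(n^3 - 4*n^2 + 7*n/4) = (4*n - 1)/(2*(2*n - 7))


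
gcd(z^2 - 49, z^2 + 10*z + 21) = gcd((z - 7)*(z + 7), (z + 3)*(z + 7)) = z + 7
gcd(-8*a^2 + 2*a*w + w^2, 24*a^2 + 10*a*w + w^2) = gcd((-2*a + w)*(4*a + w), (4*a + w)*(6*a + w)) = 4*a + w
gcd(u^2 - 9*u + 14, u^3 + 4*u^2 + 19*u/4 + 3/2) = 1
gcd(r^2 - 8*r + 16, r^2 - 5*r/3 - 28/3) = r - 4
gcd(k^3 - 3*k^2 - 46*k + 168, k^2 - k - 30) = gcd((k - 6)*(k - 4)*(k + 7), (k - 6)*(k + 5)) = k - 6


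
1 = 1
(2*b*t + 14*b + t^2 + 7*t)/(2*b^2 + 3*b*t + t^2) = (t + 7)/(b + t)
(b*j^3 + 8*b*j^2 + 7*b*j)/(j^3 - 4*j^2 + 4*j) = b*(j^2 + 8*j + 7)/(j^2 - 4*j + 4)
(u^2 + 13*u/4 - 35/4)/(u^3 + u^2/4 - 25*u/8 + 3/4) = 2*(4*u^2 + 13*u - 35)/(8*u^3 + 2*u^2 - 25*u + 6)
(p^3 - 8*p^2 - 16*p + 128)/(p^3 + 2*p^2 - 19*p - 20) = (p^2 - 4*p - 32)/(p^2 + 6*p + 5)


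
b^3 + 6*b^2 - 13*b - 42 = (b - 3)*(b + 2)*(b + 7)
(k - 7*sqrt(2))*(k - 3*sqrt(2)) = k^2 - 10*sqrt(2)*k + 42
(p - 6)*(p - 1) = p^2 - 7*p + 6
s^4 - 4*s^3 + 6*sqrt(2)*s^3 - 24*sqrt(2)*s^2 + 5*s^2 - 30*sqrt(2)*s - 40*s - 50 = (s - 5)*(s + 1)*(s + sqrt(2))*(s + 5*sqrt(2))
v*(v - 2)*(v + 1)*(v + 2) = v^4 + v^3 - 4*v^2 - 4*v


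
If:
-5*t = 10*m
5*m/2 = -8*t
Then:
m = 0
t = 0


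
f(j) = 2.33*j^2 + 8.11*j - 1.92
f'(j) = 4.66*j + 8.11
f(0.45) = 2.20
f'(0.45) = 10.21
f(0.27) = 0.44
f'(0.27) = 9.37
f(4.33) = 76.88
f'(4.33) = 28.29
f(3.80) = 62.54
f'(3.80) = 25.82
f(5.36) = 108.49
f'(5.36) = 33.09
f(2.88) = 40.76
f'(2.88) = 21.53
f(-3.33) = -3.09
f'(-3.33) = -7.41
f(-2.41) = -7.93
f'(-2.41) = -3.12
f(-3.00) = -5.28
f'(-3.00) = -5.87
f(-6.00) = 33.30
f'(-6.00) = -19.85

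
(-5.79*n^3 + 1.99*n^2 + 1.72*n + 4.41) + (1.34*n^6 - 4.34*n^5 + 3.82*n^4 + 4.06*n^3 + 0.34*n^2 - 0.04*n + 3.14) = 1.34*n^6 - 4.34*n^5 + 3.82*n^4 - 1.73*n^3 + 2.33*n^2 + 1.68*n + 7.55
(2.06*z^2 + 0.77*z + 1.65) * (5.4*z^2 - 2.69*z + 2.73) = 11.124*z^4 - 1.3834*z^3 + 12.4625*z^2 - 2.3364*z + 4.5045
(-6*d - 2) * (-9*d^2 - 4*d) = 54*d^3 + 42*d^2 + 8*d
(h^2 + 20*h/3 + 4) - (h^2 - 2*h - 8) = 26*h/3 + 12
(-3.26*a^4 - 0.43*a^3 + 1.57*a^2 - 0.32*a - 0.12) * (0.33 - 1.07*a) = 3.4882*a^5 - 0.6157*a^4 - 1.8218*a^3 + 0.8605*a^2 + 0.0228*a - 0.0396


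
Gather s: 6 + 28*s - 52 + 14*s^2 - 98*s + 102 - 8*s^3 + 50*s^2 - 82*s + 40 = -8*s^3 + 64*s^2 - 152*s + 96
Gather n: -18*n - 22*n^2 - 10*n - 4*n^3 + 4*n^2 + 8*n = -4*n^3 - 18*n^2 - 20*n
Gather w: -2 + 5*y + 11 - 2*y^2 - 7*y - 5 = -2*y^2 - 2*y + 4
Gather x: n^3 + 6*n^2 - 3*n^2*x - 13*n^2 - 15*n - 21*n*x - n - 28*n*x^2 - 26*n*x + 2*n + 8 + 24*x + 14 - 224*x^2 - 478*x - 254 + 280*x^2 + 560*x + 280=n^3 - 7*n^2 - 14*n + x^2*(56 - 28*n) + x*(-3*n^2 - 47*n + 106) + 48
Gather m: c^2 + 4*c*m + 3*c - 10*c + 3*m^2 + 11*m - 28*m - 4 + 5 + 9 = c^2 - 7*c + 3*m^2 + m*(4*c - 17) + 10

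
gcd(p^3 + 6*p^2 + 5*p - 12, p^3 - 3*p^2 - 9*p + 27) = p + 3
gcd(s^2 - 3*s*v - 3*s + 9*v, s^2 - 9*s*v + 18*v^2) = s - 3*v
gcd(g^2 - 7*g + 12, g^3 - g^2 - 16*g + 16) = g - 4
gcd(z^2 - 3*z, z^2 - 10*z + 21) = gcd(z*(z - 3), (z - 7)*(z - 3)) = z - 3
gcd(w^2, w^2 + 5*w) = w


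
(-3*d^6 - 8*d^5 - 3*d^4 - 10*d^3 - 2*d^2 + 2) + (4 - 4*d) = -3*d^6 - 8*d^5 - 3*d^4 - 10*d^3 - 2*d^2 - 4*d + 6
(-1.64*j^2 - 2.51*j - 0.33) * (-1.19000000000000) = 1.9516*j^2 + 2.9869*j + 0.3927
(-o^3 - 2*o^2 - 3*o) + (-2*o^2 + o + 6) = -o^3 - 4*o^2 - 2*o + 6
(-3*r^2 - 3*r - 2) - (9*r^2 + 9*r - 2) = -12*r^2 - 12*r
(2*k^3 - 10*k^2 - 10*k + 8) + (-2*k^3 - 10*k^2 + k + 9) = -20*k^2 - 9*k + 17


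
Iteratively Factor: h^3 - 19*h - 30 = (h - 5)*(h^2 + 5*h + 6) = (h - 5)*(h + 3)*(h + 2)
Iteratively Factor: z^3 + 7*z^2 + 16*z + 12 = (z + 3)*(z^2 + 4*z + 4) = (z + 2)*(z + 3)*(z + 2)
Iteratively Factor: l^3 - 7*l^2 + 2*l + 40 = (l + 2)*(l^2 - 9*l + 20) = (l - 5)*(l + 2)*(l - 4)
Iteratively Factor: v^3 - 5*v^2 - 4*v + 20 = (v - 2)*(v^2 - 3*v - 10) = (v - 5)*(v - 2)*(v + 2)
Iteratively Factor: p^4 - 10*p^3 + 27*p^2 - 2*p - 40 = (p - 4)*(p^3 - 6*p^2 + 3*p + 10) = (p - 4)*(p + 1)*(p^2 - 7*p + 10) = (p - 5)*(p - 4)*(p + 1)*(p - 2)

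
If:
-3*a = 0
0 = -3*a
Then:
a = 0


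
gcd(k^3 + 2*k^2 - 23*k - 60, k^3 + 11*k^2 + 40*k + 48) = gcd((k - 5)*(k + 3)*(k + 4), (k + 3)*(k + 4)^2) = k^2 + 7*k + 12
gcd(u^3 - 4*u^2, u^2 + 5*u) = u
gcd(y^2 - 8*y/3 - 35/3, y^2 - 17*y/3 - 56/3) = y + 7/3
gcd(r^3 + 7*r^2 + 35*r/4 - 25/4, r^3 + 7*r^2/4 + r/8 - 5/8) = r - 1/2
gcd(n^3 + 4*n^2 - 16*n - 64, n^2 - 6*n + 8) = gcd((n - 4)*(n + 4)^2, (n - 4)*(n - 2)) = n - 4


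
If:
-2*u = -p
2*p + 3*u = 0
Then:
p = 0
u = 0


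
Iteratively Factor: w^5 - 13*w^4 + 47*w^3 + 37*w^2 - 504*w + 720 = (w + 3)*(w^4 - 16*w^3 + 95*w^2 - 248*w + 240) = (w - 4)*(w + 3)*(w^3 - 12*w^2 + 47*w - 60) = (w - 5)*(w - 4)*(w + 3)*(w^2 - 7*w + 12) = (w - 5)*(w - 4)^2*(w + 3)*(w - 3)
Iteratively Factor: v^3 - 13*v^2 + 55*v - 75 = (v - 5)*(v^2 - 8*v + 15) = (v - 5)^2*(v - 3)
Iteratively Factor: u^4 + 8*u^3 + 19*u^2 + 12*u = (u + 1)*(u^3 + 7*u^2 + 12*u) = u*(u + 1)*(u^2 + 7*u + 12) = u*(u + 1)*(u + 3)*(u + 4)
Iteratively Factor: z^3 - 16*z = (z + 4)*(z^2 - 4*z) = z*(z + 4)*(z - 4)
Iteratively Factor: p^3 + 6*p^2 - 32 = (p + 4)*(p^2 + 2*p - 8) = (p + 4)^2*(p - 2)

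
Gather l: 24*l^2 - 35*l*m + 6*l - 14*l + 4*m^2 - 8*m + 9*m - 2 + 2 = 24*l^2 + l*(-35*m - 8) + 4*m^2 + m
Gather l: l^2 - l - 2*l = l^2 - 3*l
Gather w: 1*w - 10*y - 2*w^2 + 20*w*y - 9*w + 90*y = -2*w^2 + w*(20*y - 8) + 80*y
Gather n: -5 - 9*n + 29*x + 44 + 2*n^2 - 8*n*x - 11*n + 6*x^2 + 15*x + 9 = 2*n^2 + n*(-8*x - 20) + 6*x^2 + 44*x + 48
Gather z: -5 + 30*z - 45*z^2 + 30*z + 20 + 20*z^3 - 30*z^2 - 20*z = 20*z^3 - 75*z^2 + 40*z + 15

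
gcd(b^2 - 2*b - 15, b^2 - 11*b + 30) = b - 5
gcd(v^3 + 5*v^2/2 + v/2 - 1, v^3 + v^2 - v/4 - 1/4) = v^2 + v/2 - 1/2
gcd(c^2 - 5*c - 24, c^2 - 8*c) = c - 8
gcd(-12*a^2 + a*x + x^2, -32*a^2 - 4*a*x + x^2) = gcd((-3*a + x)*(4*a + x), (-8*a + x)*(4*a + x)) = 4*a + x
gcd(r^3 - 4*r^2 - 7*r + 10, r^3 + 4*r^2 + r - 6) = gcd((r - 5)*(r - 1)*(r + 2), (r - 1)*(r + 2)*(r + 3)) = r^2 + r - 2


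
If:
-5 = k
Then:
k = -5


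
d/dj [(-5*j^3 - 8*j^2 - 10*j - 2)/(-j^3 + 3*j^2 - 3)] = (-23*j^4 - 20*j^3 + 69*j^2 + 60*j + 30)/(j^6 - 6*j^5 + 9*j^4 + 6*j^3 - 18*j^2 + 9)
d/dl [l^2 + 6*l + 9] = 2*l + 6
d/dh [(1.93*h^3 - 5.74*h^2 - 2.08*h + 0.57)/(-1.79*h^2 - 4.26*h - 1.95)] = (-3.4547*h^4 - 16.4436*h^3 + 9.4387*h^2 + 24.4266*h + 6.4842)/(3.2041*h^4 + 15.2508*h^3 + 25.1286*h^2 + 16.614*h + 3.8025)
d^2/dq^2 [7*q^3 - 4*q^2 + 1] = 42*q - 8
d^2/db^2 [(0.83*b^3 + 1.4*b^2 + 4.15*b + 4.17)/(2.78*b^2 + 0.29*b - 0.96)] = (66.458174*b^3 + 214.396056*b^2 + 91.213812*b + 27.850386)/(21.484952*b^6 + 6.723708*b^5 - 21.556398*b^4 - 4.619323*b^3 + 7.443936*b^2 + 0.801792*b - 0.884736)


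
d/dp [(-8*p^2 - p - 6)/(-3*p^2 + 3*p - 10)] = (-27*p^2 + 124*p + 28)/(9*p^4 - 18*p^3 + 69*p^2 - 60*p + 100)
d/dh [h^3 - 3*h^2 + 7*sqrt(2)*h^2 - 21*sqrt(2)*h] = 3*h^2 - 6*h + 14*sqrt(2)*h - 21*sqrt(2)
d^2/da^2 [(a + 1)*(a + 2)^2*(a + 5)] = 12*a^2 + 60*a + 66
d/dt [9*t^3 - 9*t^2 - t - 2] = 27*t^2 - 18*t - 1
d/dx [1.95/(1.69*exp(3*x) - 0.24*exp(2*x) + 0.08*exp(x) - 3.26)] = (-9.8865*exp(2*x) + 0.936*exp(x) - 0.156)*exp(x)/(1.69*exp(3*x) - 0.24*exp(2*x) + 0.08*exp(x) - 3.26)^2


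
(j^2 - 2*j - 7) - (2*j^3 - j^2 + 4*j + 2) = -2*j^3 + 2*j^2 - 6*j - 9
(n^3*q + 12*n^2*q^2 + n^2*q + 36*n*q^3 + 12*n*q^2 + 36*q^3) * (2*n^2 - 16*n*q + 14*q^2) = 2*n^5*q + 8*n^4*q^2 + 2*n^4*q - 106*n^3*q^3 + 8*n^3*q^2 - 408*n^2*q^4 - 106*n^2*q^3 + 504*n*q^5 - 408*n*q^4 + 504*q^5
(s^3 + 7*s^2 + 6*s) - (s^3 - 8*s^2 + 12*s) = 15*s^2 - 6*s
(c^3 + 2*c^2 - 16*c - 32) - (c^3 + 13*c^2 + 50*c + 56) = -11*c^2 - 66*c - 88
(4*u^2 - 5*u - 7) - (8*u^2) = -4*u^2 - 5*u - 7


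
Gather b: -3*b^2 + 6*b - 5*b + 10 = -3*b^2 + b + 10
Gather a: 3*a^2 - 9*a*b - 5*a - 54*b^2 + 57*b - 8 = 3*a^2 + a*(-9*b - 5) - 54*b^2 + 57*b - 8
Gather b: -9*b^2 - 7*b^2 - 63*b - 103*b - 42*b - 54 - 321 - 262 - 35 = -16*b^2 - 208*b - 672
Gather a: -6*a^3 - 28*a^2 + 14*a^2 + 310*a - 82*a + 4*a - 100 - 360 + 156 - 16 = -6*a^3 - 14*a^2 + 232*a - 320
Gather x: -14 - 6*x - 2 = -6*x - 16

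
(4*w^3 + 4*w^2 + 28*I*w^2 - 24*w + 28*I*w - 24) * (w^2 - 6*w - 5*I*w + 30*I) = 4*w^5 - 20*w^4 + 8*I*w^4 + 92*w^3 - 40*I*w^3 - 580*w^2 + 72*I*w^2 - 696*w - 600*I*w - 720*I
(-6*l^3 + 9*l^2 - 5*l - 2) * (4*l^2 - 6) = -24*l^5 + 36*l^4 + 16*l^3 - 62*l^2 + 30*l + 12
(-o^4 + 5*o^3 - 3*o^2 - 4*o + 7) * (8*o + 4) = -8*o^5 + 36*o^4 - 4*o^3 - 44*o^2 + 40*o + 28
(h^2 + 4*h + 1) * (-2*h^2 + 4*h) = -2*h^4 - 4*h^3 + 14*h^2 + 4*h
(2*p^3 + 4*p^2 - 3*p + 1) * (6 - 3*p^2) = -6*p^5 - 12*p^4 + 21*p^3 + 21*p^2 - 18*p + 6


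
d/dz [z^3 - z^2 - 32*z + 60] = 3*z^2 - 2*z - 32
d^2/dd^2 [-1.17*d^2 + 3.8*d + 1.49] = -2.34000000000000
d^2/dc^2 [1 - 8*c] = 0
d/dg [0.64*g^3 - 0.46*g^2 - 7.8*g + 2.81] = 1.92*g^2 - 0.92*g - 7.8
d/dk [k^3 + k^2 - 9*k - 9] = 3*k^2 + 2*k - 9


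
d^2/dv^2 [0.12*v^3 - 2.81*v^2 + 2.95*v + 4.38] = 0.72*v - 5.62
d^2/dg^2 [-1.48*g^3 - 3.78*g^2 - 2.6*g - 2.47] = -8.88*g - 7.56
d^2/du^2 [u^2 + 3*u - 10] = 2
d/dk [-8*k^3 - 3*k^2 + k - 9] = -24*k^2 - 6*k + 1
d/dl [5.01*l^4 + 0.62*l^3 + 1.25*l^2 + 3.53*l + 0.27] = 20.04*l^3 + 1.86*l^2 + 2.5*l + 3.53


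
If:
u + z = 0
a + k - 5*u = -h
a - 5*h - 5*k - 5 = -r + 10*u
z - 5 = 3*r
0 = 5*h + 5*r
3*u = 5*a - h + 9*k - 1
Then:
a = 1323/136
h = 293/136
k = -621/136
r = -293/136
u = 199/136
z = -199/136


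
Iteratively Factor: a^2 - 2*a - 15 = (a - 5)*(a + 3)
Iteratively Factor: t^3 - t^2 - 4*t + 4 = (t - 2)*(t^2 + t - 2) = (t - 2)*(t - 1)*(t + 2)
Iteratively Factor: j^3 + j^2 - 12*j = (j)*(j^2 + j - 12) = j*(j + 4)*(j - 3)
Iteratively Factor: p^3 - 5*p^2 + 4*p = (p - 4)*(p^2 - p) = p*(p - 4)*(p - 1)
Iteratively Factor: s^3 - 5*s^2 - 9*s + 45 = (s - 5)*(s^2 - 9) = (s - 5)*(s + 3)*(s - 3)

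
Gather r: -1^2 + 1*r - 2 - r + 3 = 0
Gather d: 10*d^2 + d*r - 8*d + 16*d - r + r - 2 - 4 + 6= 10*d^2 + d*(r + 8)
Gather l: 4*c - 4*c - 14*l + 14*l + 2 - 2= 0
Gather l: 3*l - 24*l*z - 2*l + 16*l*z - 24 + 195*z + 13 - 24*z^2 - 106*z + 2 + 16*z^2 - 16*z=l*(1 - 8*z) - 8*z^2 + 73*z - 9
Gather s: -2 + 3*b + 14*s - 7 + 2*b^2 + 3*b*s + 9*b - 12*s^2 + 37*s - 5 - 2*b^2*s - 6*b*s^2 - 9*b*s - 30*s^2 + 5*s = 2*b^2 + 12*b + s^2*(-6*b - 42) + s*(-2*b^2 - 6*b + 56) - 14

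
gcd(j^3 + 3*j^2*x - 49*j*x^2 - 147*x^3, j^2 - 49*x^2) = -j^2 + 49*x^2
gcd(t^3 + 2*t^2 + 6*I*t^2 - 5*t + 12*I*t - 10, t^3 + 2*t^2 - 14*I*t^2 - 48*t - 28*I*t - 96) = t + 2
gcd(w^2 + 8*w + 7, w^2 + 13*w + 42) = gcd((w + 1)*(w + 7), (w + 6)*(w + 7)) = w + 7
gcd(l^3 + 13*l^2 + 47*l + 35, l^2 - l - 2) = l + 1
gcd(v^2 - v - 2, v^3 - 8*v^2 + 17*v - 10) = v - 2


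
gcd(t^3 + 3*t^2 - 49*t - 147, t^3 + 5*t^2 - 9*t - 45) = t + 3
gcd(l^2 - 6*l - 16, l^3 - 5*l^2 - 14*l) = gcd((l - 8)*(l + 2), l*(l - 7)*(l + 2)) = l + 2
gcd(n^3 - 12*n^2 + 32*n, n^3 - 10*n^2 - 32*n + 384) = n - 8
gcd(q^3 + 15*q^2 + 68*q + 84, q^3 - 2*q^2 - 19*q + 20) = 1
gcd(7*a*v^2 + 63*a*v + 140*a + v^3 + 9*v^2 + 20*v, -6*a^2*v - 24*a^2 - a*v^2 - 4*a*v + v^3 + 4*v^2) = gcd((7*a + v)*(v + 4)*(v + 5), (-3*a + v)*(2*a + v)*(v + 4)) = v + 4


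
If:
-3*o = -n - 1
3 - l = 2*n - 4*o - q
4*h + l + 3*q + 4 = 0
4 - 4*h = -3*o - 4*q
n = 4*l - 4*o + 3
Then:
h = 5/62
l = 121/124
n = 74/31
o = 35/31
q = -219/124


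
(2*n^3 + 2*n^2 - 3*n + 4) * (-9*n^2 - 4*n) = -18*n^5 - 26*n^4 + 19*n^3 - 24*n^2 - 16*n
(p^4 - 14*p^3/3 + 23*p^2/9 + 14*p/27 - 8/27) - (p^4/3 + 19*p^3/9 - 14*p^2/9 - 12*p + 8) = 2*p^4/3 - 61*p^3/9 + 37*p^2/9 + 338*p/27 - 224/27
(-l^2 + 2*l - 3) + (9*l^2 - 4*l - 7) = 8*l^2 - 2*l - 10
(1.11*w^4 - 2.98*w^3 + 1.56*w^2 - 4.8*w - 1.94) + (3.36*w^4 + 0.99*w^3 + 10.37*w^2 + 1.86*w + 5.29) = 4.47*w^4 - 1.99*w^3 + 11.93*w^2 - 2.94*w + 3.35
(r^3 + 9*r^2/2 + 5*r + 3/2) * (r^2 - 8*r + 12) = r^5 - 7*r^4/2 - 19*r^3 + 31*r^2/2 + 48*r + 18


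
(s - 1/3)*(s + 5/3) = s^2 + 4*s/3 - 5/9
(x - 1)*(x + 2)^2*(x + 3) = x^4 + 6*x^3 + 9*x^2 - 4*x - 12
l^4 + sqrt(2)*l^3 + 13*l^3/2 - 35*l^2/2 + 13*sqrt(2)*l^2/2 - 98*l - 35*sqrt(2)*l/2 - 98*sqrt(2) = (l - 4)*(l + 7/2)*(l + 7)*(l + sqrt(2))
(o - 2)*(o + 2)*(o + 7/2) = o^3 + 7*o^2/2 - 4*o - 14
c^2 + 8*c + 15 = (c + 3)*(c + 5)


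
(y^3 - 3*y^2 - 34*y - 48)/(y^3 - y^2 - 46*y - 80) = (y + 3)/(y + 5)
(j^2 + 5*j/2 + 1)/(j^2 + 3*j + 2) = (j + 1/2)/(j + 1)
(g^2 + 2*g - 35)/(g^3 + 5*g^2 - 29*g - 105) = 1/(g + 3)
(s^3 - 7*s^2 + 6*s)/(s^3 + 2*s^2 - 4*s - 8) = s*(s^2 - 7*s + 6)/(s^3 + 2*s^2 - 4*s - 8)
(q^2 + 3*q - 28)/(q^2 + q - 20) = (q + 7)/(q + 5)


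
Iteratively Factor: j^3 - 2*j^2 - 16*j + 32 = (j + 4)*(j^2 - 6*j + 8) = (j - 2)*(j + 4)*(j - 4)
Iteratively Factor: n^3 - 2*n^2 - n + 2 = (n - 2)*(n^2 - 1) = (n - 2)*(n + 1)*(n - 1)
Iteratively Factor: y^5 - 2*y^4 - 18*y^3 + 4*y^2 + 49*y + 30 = (y + 1)*(y^4 - 3*y^3 - 15*y^2 + 19*y + 30) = (y + 1)*(y + 3)*(y^3 - 6*y^2 + 3*y + 10) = (y - 2)*(y + 1)*(y + 3)*(y^2 - 4*y - 5) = (y - 5)*(y - 2)*(y + 1)*(y + 3)*(y + 1)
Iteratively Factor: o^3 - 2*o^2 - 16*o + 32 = (o + 4)*(o^2 - 6*o + 8) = (o - 4)*(o + 4)*(o - 2)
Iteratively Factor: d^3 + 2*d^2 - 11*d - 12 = (d + 4)*(d^2 - 2*d - 3) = (d - 3)*(d + 4)*(d + 1)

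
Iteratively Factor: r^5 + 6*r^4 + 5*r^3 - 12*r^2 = (r - 1)*(r^4 + 7*r^3 + 12*r^2) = r*(r - 1)*(r^3 + 7*r^2 + 12*r) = r^2*(r - 1)*(r^2 + 7*r + 12) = r^2*(r - 1)*(r + 4)*(r + 3)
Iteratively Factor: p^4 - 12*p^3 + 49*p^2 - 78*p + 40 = (p - 5)*(p^3 - 7*p^2 + 14*p - 8) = (p - 5)*(p - 2)*(p^2 - 5*p + 4) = (p - 5)*(p - 2)*(p - 1)*(p - 4)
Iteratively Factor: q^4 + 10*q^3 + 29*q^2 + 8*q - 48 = (q - 1)*(q^3 + 11*q^2 + 40*q + 48) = (q - 1)*(q + 4)*(q^2 + 7*q + 12) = (q - 1)*(q + 4)^2*(q + 3)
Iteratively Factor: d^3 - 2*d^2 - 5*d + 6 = (d - 3)*(d^2 + d - 2) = (d - 3)*(d - 1)*(d + 2)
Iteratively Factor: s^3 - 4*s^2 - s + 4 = (s - 1)*(s^2 - 3*s - 4) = (s - 1)*(s + 1)*(s - 4)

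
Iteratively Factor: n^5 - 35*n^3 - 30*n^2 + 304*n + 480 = (n - 4)*(n^4 + 4*n^3 - 19*n^2 - 106*n - 120) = (n - 4)*(n + 3)*(n^3 + n^2 - 22*n - 40) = (n - 4)*(n + 2)*(n + 3)*(n^2 - n - 20) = (n - 4)*(n + 2)*(n + 3)*(n + 4)*(n - 5)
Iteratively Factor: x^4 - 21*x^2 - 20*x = (x + 4)*(x^3 - 4*x^2 - 5*x) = x*(x + 4)*(x^2 - 4*x - 5) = x*(x + 1)*(x + 4)*(x - 5)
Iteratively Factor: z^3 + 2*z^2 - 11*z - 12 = (z + 4)*(z^2 - 2*z - 3) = (z + 1)*(z + 4)*(z - 3)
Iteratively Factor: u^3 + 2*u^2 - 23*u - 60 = (u + 3)*(u^2 - u - 20) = (u + 3)*(u + 4)*(u - 5)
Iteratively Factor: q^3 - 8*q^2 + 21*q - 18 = (q - 2)*(q^2 - 6*q + 9) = (q - 3)*(q - 2)*(q - 3)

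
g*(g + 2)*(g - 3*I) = g^3 + 2*g^2 - 3*I*g^2 - 6*I*g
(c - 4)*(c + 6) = c^2 + 2*c - 24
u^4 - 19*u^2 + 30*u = u*(u - 3)*(u - 2)*(u + 5)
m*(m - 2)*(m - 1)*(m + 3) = m^4 - 7*m^2 + 6*m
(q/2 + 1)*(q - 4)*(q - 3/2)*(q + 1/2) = q^4/2 - 3*q^3/2 - 27*q^2/8 + 19*q/4 + 3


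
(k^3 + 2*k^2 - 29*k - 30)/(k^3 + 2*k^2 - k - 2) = (k^2 + k - 30)/(k^2 + k - 2)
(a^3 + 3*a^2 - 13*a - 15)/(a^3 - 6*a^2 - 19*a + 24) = (a^3 + 3*a^2 - 13*a - 15)/(a^3 - 6*a^2 - 19*a + 24)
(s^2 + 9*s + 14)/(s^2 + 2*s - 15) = (s^2 + 9*s + 14)/(s^2 + 2*s - 15)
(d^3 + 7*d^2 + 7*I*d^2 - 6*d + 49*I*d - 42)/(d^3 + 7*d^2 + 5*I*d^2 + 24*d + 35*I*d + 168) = (d^2 + 7*I*d - 6)/(d^2 + 5*I*d + 24)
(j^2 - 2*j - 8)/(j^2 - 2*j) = (j^2 - 2*j - 8)/(j*(j - 2))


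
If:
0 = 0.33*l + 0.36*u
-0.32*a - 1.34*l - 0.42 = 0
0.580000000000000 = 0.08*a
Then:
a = 7.25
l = -2.04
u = 1.87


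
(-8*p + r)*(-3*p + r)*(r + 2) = 24*p^2*r + 48*p^2 - 11*p*r^2 - 22*p*r + r^3 + 2*r^2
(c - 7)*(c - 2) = c^2 - 9*c + 14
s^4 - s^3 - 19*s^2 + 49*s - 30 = (s - 3)*(s - 2)*(s - 1)*(s + 5)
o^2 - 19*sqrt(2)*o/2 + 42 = (o - 6*sqrt(2))*(o - 7*sqrt(2)/2)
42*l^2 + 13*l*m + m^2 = (6*l + m)*(7*l + m)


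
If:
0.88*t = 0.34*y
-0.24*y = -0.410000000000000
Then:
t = 0.66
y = 1.71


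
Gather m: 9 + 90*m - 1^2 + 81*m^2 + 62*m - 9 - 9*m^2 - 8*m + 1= 72*m^2 + 144*m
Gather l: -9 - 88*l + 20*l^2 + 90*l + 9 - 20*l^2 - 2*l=0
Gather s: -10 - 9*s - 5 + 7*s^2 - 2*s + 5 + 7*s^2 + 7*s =14*s^2 - 4*s - 10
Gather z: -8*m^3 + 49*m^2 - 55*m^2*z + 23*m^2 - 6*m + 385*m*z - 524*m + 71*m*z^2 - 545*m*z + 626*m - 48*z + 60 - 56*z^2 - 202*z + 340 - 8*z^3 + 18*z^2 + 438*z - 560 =-8*m^3 + 72*m^2 + 96*m - 8*z^3 + z^2*(71*m - 38) + z*(-55*m^2 - 160*m + 188) - 160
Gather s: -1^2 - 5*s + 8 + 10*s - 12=5*s - 5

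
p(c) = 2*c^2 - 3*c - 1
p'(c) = 4*c - 3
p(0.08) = -1.23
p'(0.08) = -2.68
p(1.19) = -1.74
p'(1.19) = 1.76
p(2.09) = 1.47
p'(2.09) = 5.36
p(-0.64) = 1.74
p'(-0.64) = -5.56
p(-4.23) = 47.48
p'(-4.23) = -19.92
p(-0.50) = 1.00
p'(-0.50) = -5.00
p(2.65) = 5.10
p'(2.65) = 7.60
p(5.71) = 47.08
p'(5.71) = 19.84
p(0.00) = -1.00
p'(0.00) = -3.00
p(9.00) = 134.00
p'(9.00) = 33.00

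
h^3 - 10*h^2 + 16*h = h*(h - 8)*(h - 2)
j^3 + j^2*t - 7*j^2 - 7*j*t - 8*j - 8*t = (j - 8)*(j + 1)*(j + t)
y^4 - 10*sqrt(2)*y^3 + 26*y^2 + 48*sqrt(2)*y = y*(y - 8*sqrt(2))*(y - 3*sqrt(2))*(y + sqrt(2))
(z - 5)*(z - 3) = z^2 - 8*z + 15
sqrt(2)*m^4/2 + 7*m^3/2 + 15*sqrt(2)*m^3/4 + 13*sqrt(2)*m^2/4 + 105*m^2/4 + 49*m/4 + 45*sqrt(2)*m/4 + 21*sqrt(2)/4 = (m + 1/2)*(m + 7)*(m + 3*sqrt(2))*(sqrt(2)*m/2 + 1/2)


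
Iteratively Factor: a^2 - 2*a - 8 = (a + 2)*(a - 4)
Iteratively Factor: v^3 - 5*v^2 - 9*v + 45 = (v - 3)*(v^2 - 2*v - 15) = (v - 5)*(v - 3)*(v + 3)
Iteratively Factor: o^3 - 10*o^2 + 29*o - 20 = (o - 1)*(o^2 - 9*o + 20) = (o - 4)*(o - 1)*(o - 5)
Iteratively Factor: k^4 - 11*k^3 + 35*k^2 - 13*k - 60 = (k - 5)*(k^3 - 6*k^2 + 5*k + 12) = (k - 5)*(k + 1)*(k^2 - 7*k + 12) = (k - 5)*(k - 4)*(k + 1)*(k - 3)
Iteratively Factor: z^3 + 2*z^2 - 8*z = (z + 4)*(z^2 - 2*z) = z*(z + 4)*(z - 2)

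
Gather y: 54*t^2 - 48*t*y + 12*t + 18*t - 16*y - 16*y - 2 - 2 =54*t^2 + 30*t + y*(-48*t - 32) - 4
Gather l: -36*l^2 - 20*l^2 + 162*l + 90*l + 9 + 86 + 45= -56*l^2 + 252*l + 140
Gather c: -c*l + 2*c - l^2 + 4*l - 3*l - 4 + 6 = c*(2 - l) - l^2 + l + 2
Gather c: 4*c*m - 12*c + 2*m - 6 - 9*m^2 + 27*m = c*(4*m - 12) - 9*m^2 + 29*m - 6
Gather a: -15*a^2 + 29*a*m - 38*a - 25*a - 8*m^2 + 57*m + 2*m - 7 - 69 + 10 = -15*a^2 + a*(29*m - 63) - 8*m^2 + 59*m - 66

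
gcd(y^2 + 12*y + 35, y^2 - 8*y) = 1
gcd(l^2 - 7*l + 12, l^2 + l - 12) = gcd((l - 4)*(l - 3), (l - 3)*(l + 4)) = l - 3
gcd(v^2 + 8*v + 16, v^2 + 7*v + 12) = v + 4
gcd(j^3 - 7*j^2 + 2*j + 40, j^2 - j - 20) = j - 5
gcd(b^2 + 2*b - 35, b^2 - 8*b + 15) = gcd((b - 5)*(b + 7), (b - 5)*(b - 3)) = b - 5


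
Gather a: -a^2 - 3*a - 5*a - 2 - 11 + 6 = -a^2 - 8*a - 7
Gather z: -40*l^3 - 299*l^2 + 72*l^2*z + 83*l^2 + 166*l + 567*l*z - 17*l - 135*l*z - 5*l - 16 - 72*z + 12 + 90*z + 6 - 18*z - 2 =-40*l^3 - 216*l^2 + 144*l + z*(72*l^2 + 432*l)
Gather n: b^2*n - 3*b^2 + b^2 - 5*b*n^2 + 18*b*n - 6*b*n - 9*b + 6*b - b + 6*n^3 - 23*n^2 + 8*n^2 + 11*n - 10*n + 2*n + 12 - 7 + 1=-2*b^2 - 4*b + 6*n^3 + n^2*(-5*b - 15) + n*(b^2 + 12*b + 3) + 6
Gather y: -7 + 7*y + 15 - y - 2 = 6*y + 6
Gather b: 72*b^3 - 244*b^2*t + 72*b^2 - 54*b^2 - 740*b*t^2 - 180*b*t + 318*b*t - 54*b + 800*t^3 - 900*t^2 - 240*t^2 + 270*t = 72*b^3 + b^2*(18 - 244*t) + b*(-740*t^2 + 138*t - 54) + 800*t^3 - 1140*t^2 + 270*t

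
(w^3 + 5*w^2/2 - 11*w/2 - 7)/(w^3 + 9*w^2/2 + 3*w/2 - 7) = (w^2 - w - 2)/(w^2 + w - 2)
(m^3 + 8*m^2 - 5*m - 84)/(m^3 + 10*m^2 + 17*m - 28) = (m - 3)/(m - 1)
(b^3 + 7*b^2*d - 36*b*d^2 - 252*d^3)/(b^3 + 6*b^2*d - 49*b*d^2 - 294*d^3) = (b - 6*d)/(b - 7*d)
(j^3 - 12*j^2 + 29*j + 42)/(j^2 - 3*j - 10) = (-j^3 + 12*j^2 - 29*j - 42)/(-j^2 + 3*j + 10)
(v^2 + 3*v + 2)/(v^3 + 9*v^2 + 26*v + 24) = (v + 1)/(v^2 + 7*v + 12)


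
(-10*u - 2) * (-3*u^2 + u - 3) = 30*u^3 - 4*u^2 + 28*u + 6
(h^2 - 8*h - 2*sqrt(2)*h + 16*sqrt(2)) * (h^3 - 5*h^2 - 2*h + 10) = h^5 - 13*h^4 - 2*sqrt(2)*h^4 + 26*sqrt(2)*h^3 + 38*h^3 - 76*sqrt(2)*h^2 + 26*h^2 - 80*h - 52*sqrt(2)*h + 160*sqrt(2)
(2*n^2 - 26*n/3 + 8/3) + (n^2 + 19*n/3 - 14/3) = 3*n^2 - 7*n/3 - 2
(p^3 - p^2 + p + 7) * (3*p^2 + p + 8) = 3*p^5 - 2*p^4 + 10*p^3 + 14*p^2 + 15*p + 56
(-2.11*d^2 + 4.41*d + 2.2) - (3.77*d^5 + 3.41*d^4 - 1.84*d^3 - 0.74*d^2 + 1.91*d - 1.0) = -3.77*d^5 - 3.41*d^4 + 1.84*d^3 - 1.37*d^2 + 2.5*d + 3.2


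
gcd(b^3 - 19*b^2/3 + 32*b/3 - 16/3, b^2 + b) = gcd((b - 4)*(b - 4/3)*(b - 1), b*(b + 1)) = 1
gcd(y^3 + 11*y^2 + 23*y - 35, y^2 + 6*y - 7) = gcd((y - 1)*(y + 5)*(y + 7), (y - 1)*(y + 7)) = y^2 + 6*y - 7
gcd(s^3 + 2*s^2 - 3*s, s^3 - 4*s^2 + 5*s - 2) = s - 1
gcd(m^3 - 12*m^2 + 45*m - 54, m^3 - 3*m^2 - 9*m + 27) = m^2 - 6*m + 9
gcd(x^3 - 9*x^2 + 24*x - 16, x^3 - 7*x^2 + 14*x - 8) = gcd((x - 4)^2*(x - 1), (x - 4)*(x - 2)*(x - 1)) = x^2 - 5*x + 4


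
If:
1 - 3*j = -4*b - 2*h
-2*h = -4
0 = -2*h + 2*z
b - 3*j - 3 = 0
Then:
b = -8/3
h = 2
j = -17/9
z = 2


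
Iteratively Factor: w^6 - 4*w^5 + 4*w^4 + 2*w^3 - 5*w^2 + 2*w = (w - 1)*(w^5 - 3*w^4 + w^3 + 3*w^2 - 2*w) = w*(w - 1)*(w^4 - 3*w^3 + w^2 + 3*w - 2) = w*(w - 1)^2*(w^3 - 2*w^2 - w + 2) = w*(w - 1)^2*(w + 1)*(w^2 - 3*w + 2) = w*(w - 2)*(w - 1)^2*(w + 1)*(w - 1)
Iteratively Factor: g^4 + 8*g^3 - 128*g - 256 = (g + 4)*(g^3 + 4*g^2 - 16*g - 64) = (g - 4)*(g + 4)*(g^2 + 8*g + 16) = (g - 4)*(g + 4)^2*(g + 4)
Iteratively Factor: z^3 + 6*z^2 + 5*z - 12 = (z + 3)*(z^2 + 3*z - 4) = (z - 1)*(z + 3)*(z + 4)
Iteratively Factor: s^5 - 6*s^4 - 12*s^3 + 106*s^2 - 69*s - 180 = (s - 3)*(s^4 - 3*s^3 - 21*s^2 + 43*s + 60) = (s - 3)^2*(s^3 - 21*s - 20) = (s - 3)^2*(s + 1)*(s^2 - s - 20) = (s - 3)^2*(s + 1)*(s + 4)*(s - 5)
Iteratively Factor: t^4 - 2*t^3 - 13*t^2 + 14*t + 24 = (t - 4)*(t^3 + 2*t^2 - 5*t - 6) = (t - 4)*(t + 1)*(t^2 + t - 6) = (t - 4)*(t - 2)*(t + 1)*(t + 3)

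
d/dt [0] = 0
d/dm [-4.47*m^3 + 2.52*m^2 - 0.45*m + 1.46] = -13.41*m^2 + 5.04*m - 0.45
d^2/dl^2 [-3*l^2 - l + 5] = -6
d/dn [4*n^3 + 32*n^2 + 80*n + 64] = 12*n^2 + 64*n + 80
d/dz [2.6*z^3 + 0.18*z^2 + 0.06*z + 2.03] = 7.8*z^2 + 0.36*z + 0.06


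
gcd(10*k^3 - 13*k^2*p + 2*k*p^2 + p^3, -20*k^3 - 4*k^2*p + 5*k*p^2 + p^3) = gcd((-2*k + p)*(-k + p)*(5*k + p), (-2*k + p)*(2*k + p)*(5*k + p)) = -10*k^2 + 3*k*p + p^2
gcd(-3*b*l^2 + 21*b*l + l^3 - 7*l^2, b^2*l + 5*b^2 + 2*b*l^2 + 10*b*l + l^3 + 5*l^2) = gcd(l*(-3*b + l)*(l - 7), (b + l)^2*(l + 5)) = 1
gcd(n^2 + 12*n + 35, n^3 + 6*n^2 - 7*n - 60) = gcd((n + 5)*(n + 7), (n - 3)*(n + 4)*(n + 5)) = n + 5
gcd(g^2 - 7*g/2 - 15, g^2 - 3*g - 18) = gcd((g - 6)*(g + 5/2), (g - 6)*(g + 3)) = g - 6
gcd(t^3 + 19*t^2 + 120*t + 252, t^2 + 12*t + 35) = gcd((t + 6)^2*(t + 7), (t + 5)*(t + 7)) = t + 7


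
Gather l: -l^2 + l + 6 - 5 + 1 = -l^2 + l + 2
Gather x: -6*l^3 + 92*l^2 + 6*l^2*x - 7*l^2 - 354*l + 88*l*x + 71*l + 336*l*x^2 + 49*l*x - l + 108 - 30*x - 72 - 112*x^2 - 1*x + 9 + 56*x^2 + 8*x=-6*l^3 + 85*l^2 - 284*l + x^2*(336*l - 56) + x*(6*l^2 + 137*l - 23) + 45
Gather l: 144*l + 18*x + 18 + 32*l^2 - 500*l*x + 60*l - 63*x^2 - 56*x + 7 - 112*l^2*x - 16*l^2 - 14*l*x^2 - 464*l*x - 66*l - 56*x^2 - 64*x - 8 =l^2*(16 - 112*x) + l*(-14*x^2 - 964*x + 138) - 119*x^2 - 102*x + 17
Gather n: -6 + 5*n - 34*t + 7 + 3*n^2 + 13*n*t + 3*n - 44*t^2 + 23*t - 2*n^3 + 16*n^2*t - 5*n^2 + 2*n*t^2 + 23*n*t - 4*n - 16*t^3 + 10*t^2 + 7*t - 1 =-2*n^3 + n^2*(16*t - 2) + n*(2*t^2 + 36*t + 4) - 16*t^3 - 34*t^2 - 4*t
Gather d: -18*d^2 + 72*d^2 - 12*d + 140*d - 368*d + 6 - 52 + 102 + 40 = 54*d^2 - 240*d + 96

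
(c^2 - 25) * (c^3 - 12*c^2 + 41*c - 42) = c^5 - 12*c^4 + 16*c^3 + 258*c^2 - 1025*c + 1050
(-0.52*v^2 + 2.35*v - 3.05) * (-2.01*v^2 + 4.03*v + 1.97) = 1.0452*v^4 - 6.8191*v^3 + 14.5766*v^2 - 7.662*v - 6.0085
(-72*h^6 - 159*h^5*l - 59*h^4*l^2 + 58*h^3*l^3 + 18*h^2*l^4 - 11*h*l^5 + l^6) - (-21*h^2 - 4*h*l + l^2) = -72*h^6 - 159*h^5*l - 59*h^4*l^2 + 58*h^3*l^3 + 18*h^2*l^4 + 21*h^2 - 11*h*l^5 + 4*h*l + l^6 - l^2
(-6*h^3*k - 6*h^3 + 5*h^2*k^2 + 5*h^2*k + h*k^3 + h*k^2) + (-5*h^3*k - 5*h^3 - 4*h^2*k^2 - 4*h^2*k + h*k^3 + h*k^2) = -11*h^3*k - 11*h^3 + h^2*k^2 + h^2*k + 2*h*k^3 + 2*h*k^2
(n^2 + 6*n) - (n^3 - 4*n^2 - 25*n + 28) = -n^3 + 5*n^2 + 31*n - 28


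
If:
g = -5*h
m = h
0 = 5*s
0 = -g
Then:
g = 0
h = 0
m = 0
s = 0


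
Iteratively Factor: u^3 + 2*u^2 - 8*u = (u + 4)*(u^2 - 2*u) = u*(u + 4)*(u - 2)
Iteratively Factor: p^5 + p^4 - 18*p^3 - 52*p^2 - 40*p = (p + 2)*(p^4 - p^3 - 16*p^2 - 20*p) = p*(p + 2)*(p^3 - p^2 - 16*p - 20) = p*(p + 2)^2*(p^2 - 3*p - 10) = p*(p + 2)^3*(p - 5)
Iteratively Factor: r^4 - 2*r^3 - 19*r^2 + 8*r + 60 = (r + 2)*(r^3 - 4*r^2 - 11*r + 30) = (r - 2)*(r + 2)*(r^2 - 2*r - 15) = (r - 5)*(r - 2)*(r + 2)*(r + 3)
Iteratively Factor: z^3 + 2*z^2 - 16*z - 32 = (z + 4)*(z^2 - 2*z - 8) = (z - 4)*(z + 4)*(z + 2)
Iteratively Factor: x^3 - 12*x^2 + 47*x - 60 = (x - 4)*(x^2 - 8*x + 15) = (x - 4)*(x - 3)*(x - 5)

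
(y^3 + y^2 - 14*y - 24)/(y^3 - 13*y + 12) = (y^3 + y^2 - 14*y - 24)/(y^3 - 13*y + 12)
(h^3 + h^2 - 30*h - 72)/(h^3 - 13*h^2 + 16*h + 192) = (h^2 - 2*h - 24)/(h^2 - 16*h + 64)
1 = 1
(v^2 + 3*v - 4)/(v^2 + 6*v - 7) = (v + 4)/(v + 7)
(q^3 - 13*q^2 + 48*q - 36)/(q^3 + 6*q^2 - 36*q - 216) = (q^2 - 7*q + 6)/(q^2 + 12*q + 36)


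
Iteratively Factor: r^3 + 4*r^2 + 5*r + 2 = (r + 2)*(r^2 + 2*r + 1) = (r + 1)*(r + 2)*(r + 1)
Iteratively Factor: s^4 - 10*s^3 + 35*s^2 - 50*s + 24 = (s - 2)*(s^3 - 8*s^2 + 19*s - 12) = (s - 3)*(s - 2)*(s^2 - 5*s + 4) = (s - 4)*(s - 3)*(s - 2)*(s - 1)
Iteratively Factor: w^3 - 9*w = (w)*(w^2 - 9) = w*(w - 3)*(w + 3)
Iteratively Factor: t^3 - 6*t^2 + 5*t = (t)*(t^2 - 6*t + 5) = t*(t - 5)*(t - 1)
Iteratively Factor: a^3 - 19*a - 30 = (a + 3)*(a^2 - 3*a - 10) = (a + 2)*(a + 3)*(a - 5)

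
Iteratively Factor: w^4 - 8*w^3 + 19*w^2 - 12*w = (w)*(w^3 - 8*w^2 + 19*w - 12) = w*(w - 1)*(w^2 - 7*w + 12) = w*(w - 3)*(w - 1)*(w - 4)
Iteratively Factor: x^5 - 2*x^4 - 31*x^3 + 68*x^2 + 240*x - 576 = (x - 3)*(x^4 + x^3 - 28*x^2 - 16*x + 192) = (x - 3)*(x + 4)*(x^3 - 3*x^2 - 16*x + 48) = (x - 3)*(x + 4)^2*(x^2 - 7*x + 12) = (x - 4)*(x - 3)*(x + 4)^2*(x - 3)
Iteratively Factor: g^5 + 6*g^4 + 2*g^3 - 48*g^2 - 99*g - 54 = (g + 3)*(g^4 + 3*g^3 - 7*g^2 - 27*g - 18) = (g - 3)*(g + 3)*(g^3 + 6*g^2 + 11*g + 6) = (g - 3)*(g + 1)*(g + 3)*(g^2 + 5*g + 6) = (g - 3)*(g + 1)*(g + 2)*(g + 3)*(g + 3)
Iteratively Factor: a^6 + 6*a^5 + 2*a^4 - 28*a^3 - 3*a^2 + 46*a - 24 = (a + 3)*(a^5 + 3*a^4 - 7*a^3 - 7*a^2 + 18*a - 8) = (a + 3)*(a + 4)*(a^4 - a^3 - 3*a^2 + 5*a - 2) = (a + 2)*(a + 3)*(a + 4)*(a^3 - 3*a^2 + 3*a - 1) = (a - 1)*(a + 2)*(a + 3)*(a + 4)*(a^2 - 2*a + 1) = (a - 1)^2*(a + 2)*(a + 3)*(a + 4)*(a - 1)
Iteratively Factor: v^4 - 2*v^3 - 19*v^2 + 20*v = (v - 5)*(v^3 + 3*v^2 - 4*v) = v*(v - 5)*(v^2 + 3*v - 4) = v*(v - 5)*(v + 4)*(v - 1)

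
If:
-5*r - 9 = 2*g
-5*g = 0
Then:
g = 0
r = -9/5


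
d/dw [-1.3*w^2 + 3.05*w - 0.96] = 3.05 - 2.6*w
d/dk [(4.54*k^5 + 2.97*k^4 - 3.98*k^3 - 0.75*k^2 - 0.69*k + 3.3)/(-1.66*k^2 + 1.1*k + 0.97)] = (-22.6092*k^6 + 10.1156*k^5 + 38.4268*k^4 + 2.7676*k^3 - 13.5522*k^2 + 9.501*k - 4.2993)/(2.7556*k^4 - 3.652*k^3 - 2.0104*k^2 + 2.134*k + 0.9409)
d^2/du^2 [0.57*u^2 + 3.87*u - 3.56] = 1.14000000000000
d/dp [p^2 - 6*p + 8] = 2*p - 6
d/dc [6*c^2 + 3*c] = 12*c + 3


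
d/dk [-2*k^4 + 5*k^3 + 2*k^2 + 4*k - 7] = -8*k^3 + 15*k^2 + 4*k + 4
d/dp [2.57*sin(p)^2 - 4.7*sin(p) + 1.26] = (5.14*sin(p) - 4.7)*cos(p)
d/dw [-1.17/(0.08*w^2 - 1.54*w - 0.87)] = (0.1872*w - 1.8018)/(-0.08*w^2 + 1.54*w + 0.87)^2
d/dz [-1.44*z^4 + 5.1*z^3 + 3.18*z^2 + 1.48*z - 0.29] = -5.76*z^3 + 15.3*z^2 + 6.36*z + 1.48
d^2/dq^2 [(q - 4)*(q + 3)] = 2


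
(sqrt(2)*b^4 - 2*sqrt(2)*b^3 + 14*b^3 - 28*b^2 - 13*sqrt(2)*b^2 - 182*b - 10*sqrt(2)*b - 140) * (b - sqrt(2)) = sqrt(2)*b^5 - 2*sqrt(2)*b^4 + 12*b^4 - 27*sqrt(2)*b^3 - 24*b^3 - 156*b^2 + 18*sqrt(2)*b^2 - 120*b + 182*sqrt(2)*b + 140*sqrt(2)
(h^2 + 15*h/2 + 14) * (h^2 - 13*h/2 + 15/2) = h^4 + h^3 - 109*h^2/4 - 139*h/4 + 105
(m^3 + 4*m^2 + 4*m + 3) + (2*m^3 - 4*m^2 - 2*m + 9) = 3*m^3 + 2*m + 12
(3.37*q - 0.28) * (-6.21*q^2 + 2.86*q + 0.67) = -20.9277*q^3 + 11.377*q^2 + 1.4571*q - 0.1876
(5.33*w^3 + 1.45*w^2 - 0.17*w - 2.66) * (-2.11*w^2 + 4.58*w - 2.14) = -11.2463*w^5 + 21.3519*w^4 - 4.4065*w^3 + 1.731*w^2 - 11.819*w + 5.6924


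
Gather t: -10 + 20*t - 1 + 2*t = 22*t - 11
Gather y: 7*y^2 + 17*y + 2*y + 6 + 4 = 7*y^2 + 19*y + 10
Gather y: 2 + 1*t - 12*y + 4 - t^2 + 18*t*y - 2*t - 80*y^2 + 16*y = -t^2 - t - 80*y^2 + y*(18*t + 4) + 6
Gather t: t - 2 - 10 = t - 12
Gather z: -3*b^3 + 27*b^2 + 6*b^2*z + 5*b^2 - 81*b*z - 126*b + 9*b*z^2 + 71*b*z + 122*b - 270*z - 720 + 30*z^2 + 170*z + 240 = -3*b^3 + 32*b^2 - 4*b + z^2*(9*b + 30) + z*(6*b^2 - 10*b - 100) - 480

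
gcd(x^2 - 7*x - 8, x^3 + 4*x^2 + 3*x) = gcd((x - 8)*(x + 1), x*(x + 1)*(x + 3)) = x + 1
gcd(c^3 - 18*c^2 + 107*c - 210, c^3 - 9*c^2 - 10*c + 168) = c^2 - 13*c + 42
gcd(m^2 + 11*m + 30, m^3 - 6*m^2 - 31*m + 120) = m + 5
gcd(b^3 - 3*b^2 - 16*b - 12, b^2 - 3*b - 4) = b + 1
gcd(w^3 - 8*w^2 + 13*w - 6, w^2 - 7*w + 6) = w^2 - 7*w + 6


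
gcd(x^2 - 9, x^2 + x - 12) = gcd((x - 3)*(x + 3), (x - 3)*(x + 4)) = x - 3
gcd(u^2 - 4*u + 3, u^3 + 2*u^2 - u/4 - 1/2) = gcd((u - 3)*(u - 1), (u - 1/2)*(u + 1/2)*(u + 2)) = 1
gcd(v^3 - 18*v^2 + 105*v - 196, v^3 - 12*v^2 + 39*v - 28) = v^2 - 11*v + 28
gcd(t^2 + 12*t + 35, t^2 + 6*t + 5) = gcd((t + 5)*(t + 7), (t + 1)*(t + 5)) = t + 5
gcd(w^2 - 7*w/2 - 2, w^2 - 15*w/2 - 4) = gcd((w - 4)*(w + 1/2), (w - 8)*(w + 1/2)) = w + 1/2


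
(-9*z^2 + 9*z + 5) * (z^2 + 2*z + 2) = -9*z^4 - 9*z^3 + 5*z^2 + 28*z + 10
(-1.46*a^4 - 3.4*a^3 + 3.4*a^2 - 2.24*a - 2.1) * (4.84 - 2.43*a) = 3.5478*a^5 + 1.1956*a^4 - 24.718*a^3 + 21.8992*a^2 - 5.7386*a - 10.164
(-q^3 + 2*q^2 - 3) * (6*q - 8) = -6*q^4 + 20*q^3 - 16*q^2 - 18*q + 24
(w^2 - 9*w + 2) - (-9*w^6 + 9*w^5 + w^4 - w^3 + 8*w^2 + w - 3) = 9*w^6 - 9*w^5 - w^4 + w^3 - 7*w^2 - 10*w + 5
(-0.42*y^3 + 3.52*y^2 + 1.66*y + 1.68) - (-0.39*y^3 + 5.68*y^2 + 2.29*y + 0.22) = -0.03*y^3 - 2.16*y^2 - 0.63*y + 1.46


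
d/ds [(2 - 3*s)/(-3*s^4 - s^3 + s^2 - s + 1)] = (9*s^4 + 3*s^3 - 3*s^2 + 3*s - (3*s - 2)*(12*s^3 + 3*s^2 - 2*s + 1) - 3)/(3*s^4 + s^3 - s^2 + s - 1)^2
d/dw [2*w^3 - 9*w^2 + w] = 6*w^2 - 18*w + 1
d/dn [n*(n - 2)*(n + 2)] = 3*n^2 - 4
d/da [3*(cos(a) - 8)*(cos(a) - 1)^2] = 3*(17 - 3*cos(a))*(cos(a) - 1)*sin(a)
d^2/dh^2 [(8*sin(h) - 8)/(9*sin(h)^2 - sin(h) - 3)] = 8*(81*sin(h)^5 - 315*sin(h)^4 + 27*sin(h)^3 + 374*sin(h)^2 - 204*sin(h) + 62)/(-9*sin(h)^2 + sin(h) + 3)^3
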